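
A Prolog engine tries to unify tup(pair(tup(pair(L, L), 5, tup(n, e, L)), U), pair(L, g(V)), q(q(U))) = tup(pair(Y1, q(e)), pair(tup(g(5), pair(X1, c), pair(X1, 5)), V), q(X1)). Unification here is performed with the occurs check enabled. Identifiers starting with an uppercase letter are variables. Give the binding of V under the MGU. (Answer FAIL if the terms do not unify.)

Decompose tup/3: pair(tup(pair(L, L), 5, tup(n, e, L)), U) = pair(Y1, q(e)),  pair(L, g(V)) = pair(tup(g(5), pair(X1, c), pair(X1, 5)), V),  q(q(U)) = q(X1).
Decompose pair/2: tup(pair(L, L), 5, tup(n, e, L)) = Y1,  U = q(e).
Bind Y1 := tup(pair(L, L), 5, tup(n, e, L)); no other remaining equation mentions Y1.
Bind U := q(e); substituting into the one remaining equation that mentions U gives: q(q(q(e))) = q(X1).
Decompose pair/2: L = tup(g(5), pair(X1, c), pair(X1, 5)),  g(V) = V.
Bind L := tup(g(5), pair(X1, c), pair(X1, 5)); no other remaining equation mentions L. Substituting into the earlier binding gives Y1 := tup(pair(tup(g(5), pair(X1, c), pair(X1, 5)), tup(g(5), pair(X1, c), pair(X1, 5))), 5, tup(n, e, tup(g(5), pair(X1, c), pair(X1, 5)))).
Occurs check fails: V occurs in g(V); the equation V = g(V) has no finite solution.

FAIL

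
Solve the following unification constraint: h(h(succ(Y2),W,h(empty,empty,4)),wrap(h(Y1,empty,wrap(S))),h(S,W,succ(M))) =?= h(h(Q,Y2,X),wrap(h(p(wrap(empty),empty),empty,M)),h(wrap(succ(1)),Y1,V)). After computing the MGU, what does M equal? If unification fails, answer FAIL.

Decompose h/3: h(succ(Y2),W,h(empty,empty,4)) =?= h(Q,Y2,X),  wrap(h(Y1,empty,wrap(S))) =?= wrap(h(p(wrap(empty),empty),empty,M)),  h(S,W,succ(M)) =?= h(wrap(succ(1)),Y1,V).
Decompose h/3: succ(Y2) =?= Q,  W =?= Y2,  h(empty,empty,4) =?= X.
Bind Q := succ(Y2); no other remaining equation mentions Q.
Bind W := Y2; substituting into the one remaining equation that mentions W gives: h(S,Y2,succ(M)) =?= h(wrap(succ(1)),Y1,V).
Bind X := h(empty,empty,4); no other remaining equation mentions X.
Decompose wrap/1: h(Y1,empty,wrap(S)) =?= h(p(wrap(empty),empty),empty,M).
Decompose h/3: Y1 =?= p(wrap(empty),empty),  empty =?= empty,  wrap(S) =?= M.
Bind Y1 := p(wrap(empty),empty); substituting into the one remaining equation that mentions Y1 gives: h(S,Y2,succ(M)) =?= h(wrap(succ(1)),p(wrap(empty),empty),V).
Delete trivial equation empty =?= empty.
Bind M := wrap(S); substituting into the remaining equation gives: h(S,Y2,succ(wrap(S))) =?= h(wrap(succ(1)),p(wrap(empty),empty),V).
Decompose h/3: S =?= wrap(succ(1)),  Y2 =?= p(wrap(empty),empty),  succ(wrap(S)) =?= V.
Bind S := wrap(succ(1)); substituting into the one remaining equation that mentions S gives: succ(wrap(wrap(succ(1)))) =?= V. Substituting into the earlier binding gives M := wrap(wrap(succ(1))).
Bind Y2 := p(wrap(empty),empty); no other remaining equation mentions Y2. Substituting into the earlier bindings gives Q := succ(p(wrap(empty),empty)), W := p(wrap(empty),empty).
Bind V := succ(wrap(wrap(succ(1)))).
MGU = { Q ↦ succ(p(wrap(empty),empty)), W ↦ p(wrap(empty),empty), X ↦ h(empty,empty,4), Y1 ↦ p(wrap(empty),empty), M ↦ wrap(wrap(succ(1))), S ↦ wrap(succ(1)), Y2 ↦ p(wrap(empty),empty), V ↦ succ(wrap(wrap(succ(1)))) }, so M ↦ wrap(wrap(succ(1))).

wrap(wrap(succ(1)))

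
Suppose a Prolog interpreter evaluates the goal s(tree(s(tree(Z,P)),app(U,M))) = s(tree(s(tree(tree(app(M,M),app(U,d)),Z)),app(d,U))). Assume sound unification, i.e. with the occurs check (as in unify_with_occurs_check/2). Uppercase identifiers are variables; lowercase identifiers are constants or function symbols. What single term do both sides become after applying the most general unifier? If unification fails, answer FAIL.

s(tree(s(tree(tree(app(d,d),app(d,d)),tree(app(d,d),app(d,d)))),app(d,d)))

Decompose s/1: tree(s(tree(Z,P)),app(U,M)) = tree(s(tree(tree(app(M,M),app(U,d)),Z)),app(d,U)).
Decompose tree/2: s(tree(Z,P)) = s(tree(tree(app(M,M),app(U,d)),Z)),  app(U,M) = app(d,U).
Decompose s/1: tree(Z,P) = tree(tree(app(M,M),app(U,d)),Z).
Decompose tree/2: Z = tree(app(M,M),app(U,d)),  P = Z.
Bind Z := tree(app(M,M),app(U,d)); substituting into the one remaining equation that mentions Z gives: P = tree(app(M,M),app(U,d)).
Bind P := tree(app(M,M),app(U,d)); no other remaining equation mentions P.
Decompose app/2: U = d,  M = U.
Bind U := d; substituting into the remaining equation gives: M = d. Substituting into the earlier bindings gives Z := tree(app(M,M),app(d,d)), P := tree(app(M,M),app(d,d)).
Bind M := d. Substituting into the earlier bindings gives Z := tree(app(d,d),app(d,d)), P := tree(app(d,d),app(d,d)).
Applying the MGU to either side gives s(tree(s(tree(tree(app(d,d),app(d,d)),tree(app(d,d),app(d,d)))),app(d,d))).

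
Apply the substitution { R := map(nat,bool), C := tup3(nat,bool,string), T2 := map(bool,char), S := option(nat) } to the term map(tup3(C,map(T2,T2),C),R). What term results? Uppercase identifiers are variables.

Replace each occurrence of R with map(nat,bool).
Replace each occurrence of C with tup3(nat,bool,string).
Replace each occurrence of T2 with map(bool,char).
Result: map(tup3(tup3(nat,bool,string),map(map(bool,char),map(bool,char)),tup3(nat,bool,string)),map(nat,bool)).

map(tup3(tup3(nat,bool,string),map(map(bool,char),map(bool,char)),tup3(nat,bool,string)),map(nat,bool))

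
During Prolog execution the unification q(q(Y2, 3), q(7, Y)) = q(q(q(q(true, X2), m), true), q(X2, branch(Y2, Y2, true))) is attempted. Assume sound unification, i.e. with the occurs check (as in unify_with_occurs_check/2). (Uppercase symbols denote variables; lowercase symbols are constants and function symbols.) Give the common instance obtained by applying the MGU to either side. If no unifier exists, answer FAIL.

FAIL

Decompose q/2: q(Y2, 3) = q(q(q(true, X2), m), true),  q(7, Y) = q(X2, branch(Y2, Y2, true)).
Decompose q/2: Y2 = q(q(true, X2), m),  3 = true.
Bind Y2 := q(q(true, X2), m); substituting into the one remaining equation that mentions Y2 gives: q(7, Y) = q(X2, branch(q(q(true, X2), m), q(q(true, X2), m), true)).
Clash: constants 3 and true differ; no unifier exists.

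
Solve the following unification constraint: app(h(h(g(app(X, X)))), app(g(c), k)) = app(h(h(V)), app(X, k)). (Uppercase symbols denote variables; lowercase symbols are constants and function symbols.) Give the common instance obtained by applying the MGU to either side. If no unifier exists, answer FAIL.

Decompose app/2: h(h(g(app(X, X)))) = h(h(V)),  app(g(c), k) = app(X, k).
Decompose h/1: h(g(app(X, X))) = h(V).
Decompose h/1: g(app(X, X)) = V.
Bind V := g(app(X, X)); no other remaining equation mentions V.
Decompose app/2: g(c) = X,  k = k.
Bind X := g(c); no other remaining equation mentions X. Substituting into the earlier binding gives V := g(app(g(c), g(c))).
Delete trivial equation k = k.
Applying the MGU to either side gives app(h(h(g(app(g(c), g(c))))), app(g(c), k)).

app(h(h(g(app(g(c), g(c))))), app(g(c), k))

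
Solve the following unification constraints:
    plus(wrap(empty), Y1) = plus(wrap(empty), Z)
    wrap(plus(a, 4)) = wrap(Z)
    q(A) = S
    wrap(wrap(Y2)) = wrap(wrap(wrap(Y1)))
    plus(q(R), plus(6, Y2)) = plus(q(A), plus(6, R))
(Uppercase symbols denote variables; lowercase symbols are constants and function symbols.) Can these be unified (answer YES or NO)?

YES

Decompose plus/2: wrap(empty) = wrap(empty),  Y1 = Z.
Delete trivial equation wrap(empty) = wrap(empty).
Bind Y1 := Z; substituting into the one remaining equation that mentions Y1 gives: wrap(wrap(Y2)) = wrap(wrap(wrap(Z))).
Decompose wrap/1: plus(a, 4) = Z.
Bind Z := plus(a, 4); substituting into the one remaining equation that mentions Z gives: wrap(wrap(Y2)) = wrap(wrap(wrap(plus(a, 4)))). Substituting into the earlier binding gives Y1 := plus(a, 4).
Bind S := q(A); no other remaining equation mentions S.
Decompose wrap/1: wrap(Y2) = wrap(wrap(plus(a, 4))).
Decompose wrap/1: Y2 = wrap(plus(a, 4)).
Bind Y2 := wrap(plus(a, 4)); substituting into the remaining equation gives: plus(q(R), plus(6, wrap(plus(a, 4)))) = plus(q(A), plus(6, R)).
Decompose plus/2: q(R) = q(A),  plus(6, wrap(plus(a, 4))) = plus(6, R).
Decompose q/1: R = A.
Bind R := A; substituting into the remaining equation gives: plus(6, wrap(plus(a, 4))) = plus(6, A).
Decompose plus/2: 6 = 6,  wrap(plus(a, 4)) = A.
Delete trivial equation 6 = 6.
Bind A := wrap(plus(a, 4)). Substituting into the earlier bindings gives S := q(wrap(plus(a, 4))), R := wrap(plus(a, 4)).
No equations remain and no clash or occurs-check failure arose, so a unifier exists.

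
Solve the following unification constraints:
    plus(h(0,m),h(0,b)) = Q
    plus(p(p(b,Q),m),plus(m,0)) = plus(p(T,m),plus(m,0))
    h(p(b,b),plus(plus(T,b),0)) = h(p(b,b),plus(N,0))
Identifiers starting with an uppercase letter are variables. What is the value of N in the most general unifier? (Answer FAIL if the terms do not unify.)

Bind Q := plus(h(0,m),h(0,b)); substituting into the one remaining equation that mentions Q gives: plus(p(p(b,plus(h(0,m),h(0,b))),m),plus(m,0)) = plus(p(T,m),plus(m,0)).
Decompose plus/2: p(p(b,plus(h(0,m),h(0,b))),m) = p(T,m),  plus(m,0) = plus(m,0).
Decompose p/2: p(b,plus(h(0,m),h(0,b))) = T,  m = m.
Bind T := p(b,plus(h(0,m),h(0,b))); substituting into the one remaining equation that mentions T gives: h(p(b,b),plus(plus(p(b,plus(h(0,m),h(0,b))),b),0)) = h(p(b,b),plus(N,0)).
Delete trivial equation m = m.
Delete trivial equation plus(m,0) = plus(m,0).
Decompose h/2: p(b,b) = p(b,b),  plus(plus(p(b,plus(h(0,m),h(0,b))),b),0) = plus(N,0).
Delete trivial equation p(b,b) = p(b,b).
Decompose plus/2: plus(p(b,plus(h(0,m),h(0,b))),b) = N,  0 = 0.
Bind N := plus(p(b,plus(h(0,m),h(0,b))),b); no other remaining equation mentions N.
Delete trivial equation 0 = 0.
MGU = { Q := plus(h(0,m),h(0,b)), T := p(b,plus(h(0,m),h(0,b))), N := plus(p(b,plus(h(0,m),h(0,b))),b) }, so N := plus(p(b,plus(h(0,m),h(0,b))),b).

plus(p(b,plus(h(0,m),h(0,b))),b)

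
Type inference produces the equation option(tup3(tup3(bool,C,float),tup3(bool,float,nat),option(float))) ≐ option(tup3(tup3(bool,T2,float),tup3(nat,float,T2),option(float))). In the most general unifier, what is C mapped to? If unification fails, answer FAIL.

FAIL

Decompose option/1: tup3(tup3(bool,C,float),tup3(bool,float,nat),option(float)) ≐ tup3(tup3(bool,T2,float),tup3(nat,float,T2),option(float)).
Decompose tup3/3: tup3(bool,C,float) ≐ tup3(bool,T2,float),  tup3(bool,float,nat) ≐ tup3(nat,float,T2),  option(float) ≐ option(float).
Decompose tup3/3: bool ≐ bool,  C ≐ T2,  float ≐ float.
Delete trivial equation bool ≐ bool.
Bind C := T2; no other remaining equation mentions C.
Delete trivial equation float ≐ float.
Decompose tup3/3: bool ≐ nat,  float ≐ float,  nat ≐ T2.
Clash: constants bool and nat differ; no unifier exists.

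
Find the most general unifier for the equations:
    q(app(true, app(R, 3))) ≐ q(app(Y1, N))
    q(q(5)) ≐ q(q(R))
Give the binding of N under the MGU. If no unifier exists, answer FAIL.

app(5, 3)

Decompose q/1: app(true, app(R, 3)) ≐ app(Y1, N).
Decompose app/2: true ≐ Y1,  app(R, 3) ≐ N.
Bind Y1 := true; no other remaining equation mentions Y1.
Bind N := app(R, 3); no other remaining equation mentions N.
Decompose q/1: q(5) ≐ q(R).
Decompose q/1: 5 ≐ R.
Bind R := 5. Substituting into the earlier binding gives N := app(5, 3).
MGU = { Y1 := true, N := app(5, 3), R := 5 }, so N := app(5, 3).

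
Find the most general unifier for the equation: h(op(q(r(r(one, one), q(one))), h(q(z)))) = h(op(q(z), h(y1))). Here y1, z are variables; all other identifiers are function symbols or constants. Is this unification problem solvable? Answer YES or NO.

YES

Decompose h/1: op(q(r(r(one, one), q(one))), h(q(z))) = op(q(z), h(y1)).
Decompose op/2: q(r(r(one, one), q(one))) = q(z),  h(q(z)) = h(y1).
Decompose q/1: r(r(one, one), q(one)) = z.
Bind z := r(r(one, one), q(one)); substituting into the remaining equation gives: h(q(r(r(one, one), q(one)))) = h(y1).
Decompose h/1: q(r(r(one, one), q(one))) = y1.
Bind y1 := q(r(r(one, one), q(one))).
No equations remain and no clash or occurs-check failure arose, so a unifier exists.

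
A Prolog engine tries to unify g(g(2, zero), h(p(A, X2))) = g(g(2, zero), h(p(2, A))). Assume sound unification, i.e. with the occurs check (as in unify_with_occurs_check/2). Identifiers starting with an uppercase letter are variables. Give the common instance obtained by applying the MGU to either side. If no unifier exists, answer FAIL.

Decompose g/2: g(2, zero) = g(2, zero),  h(p(A, X2)) = h(p(2, A)).
Delete trivial equation g(2, zero) = g(2, zero).
Decompose h/1: p(A, X2) = p(2, A).
Decompose p/2: A = 2,  X2 = A.
Bind A := 2; substituting into the remaining equation gives: X2 = 2.
Bind X2 := 2.
Applying the MGU to either side gives g(g(2, zero), h(p(2, 2))).

g(g(2, zero), h(p(2, 2)))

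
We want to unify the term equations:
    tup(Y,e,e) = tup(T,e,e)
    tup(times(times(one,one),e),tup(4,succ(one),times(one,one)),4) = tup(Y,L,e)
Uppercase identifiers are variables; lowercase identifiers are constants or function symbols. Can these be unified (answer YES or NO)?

NO

Decompose tup/3: Y = T,  e = e,  e = e.
Bind Y := T; substituting into the one remaining equation that mentions Y gives: tup(times(times(one,one),e),tup(4,succ(one),times(one,one)),4) = tup(T,L,e).
Delete trivial equation e = e.
Delete trivial equation e = e.
Decompose tup/3: times(times(one,one),e) = T,  tup(4,succ(one),times(one,one)) = L,  4 = e.
Bind T := times(times(one,one),e); no other remaining equation mentions T. Substituting into the earlier binding gives Y := times(times(one,one),e).
Bind L := tup(4,succ(one),times(one,one)); no other remaining equation mentions L.
Clash: constants 4 and e differ; no unifier exists.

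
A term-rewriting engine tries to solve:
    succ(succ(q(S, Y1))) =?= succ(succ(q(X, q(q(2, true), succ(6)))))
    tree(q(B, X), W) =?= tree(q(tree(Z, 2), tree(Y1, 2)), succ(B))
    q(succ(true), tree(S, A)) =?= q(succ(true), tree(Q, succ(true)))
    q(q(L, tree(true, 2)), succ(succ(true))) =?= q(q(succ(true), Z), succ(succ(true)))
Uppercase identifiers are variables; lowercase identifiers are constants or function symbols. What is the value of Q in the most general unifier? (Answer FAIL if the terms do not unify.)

Decompose succ/1: succ(q(S, Y1)) =?= succ(q(X, q(q(2, true), succ(6)))).
Decompose succ/1: q(S, Y1) =?= q(X, q(q(2, true), succ(6))).
Decompose q/2: S =?= X,  Y1 =?= q(q(2, true), succ(6)).
Bind S := X; substituting into the one remaining equation that mentions S gives: q(succ(true), tree(X, A)) =?= q(succ(true), tree(Q, succ(true))).
Bind Y1 := q(q(2, true), succ(6)); substituting into the one remaining equation that mentions Y1 gives: tree(q(B, X), W) =?= tree(q(tree(Z, 2), tree(q(q(2, true), succ(6)), 2)), succ(B)).
Decompose tree/2: q(B, X) =?= q(tree(Z, 2), tree(q(q(2, true), succ(6)), 2)),  W =?= succ(B).
Decompose q/2: B =?= tree(Z, 2),  X =?= tree(q(q(2, true), succ(6)), 2).
Bind B := tree(Z, 2); substituting into the one remaining equation that mentions B gives: W =?= succ(tree(Z, 2)).
Bind X := tree(q(q(2, true), succ(6)), 2); substituting into the one remaining equation that mentions X gives: q(succ(true), tree(tree(q(q(2, true), succ(6)), 2), A)) =?= q(succ(true), tree(Q, succ(true))). Substituting into the earlier binding gives S := tree(q(q(2, true), succ(6)), 2).
Bind W := succ(tree(Z, 2)); no other remaining equation mentions W.
Decompose q/2: succ(true) =?= succ(true),  tree(tree(q(q(2, true), succ(6)), 2), A) =?= tree(Q, succ(true)).
Delete trivial equation succ(true) =?= succ(true).
Decompose tree/2: tree(q(q(2, true), succ(6)), 2) =?= Q,  A =?= succ(true).
Bind Q := tree(q(q(2, true), succ(6)), 2); no other remaining equation mentions Q.
Bind A := succ(true); no other remaining equation mentions A.
Decompose q/2: q(L, tree(true, 2)) =?= q(succ(true), Z),  succ(succ(true)) =?= succ(succ(true)).
Decompose q/2: L =?= succ(true),  tree(true, 2) =?= Z.
Bind L := succ(true); no other remaining equation mentions L.
Bind Z := tree(true, 2); no other remaining equation mentions Z. Substituting into the earlier bindings gives B := tree(tree(true, 2), 2), W := succ(tree(tree(true, 2), 2)).
Delete trivial equation succ(succ(true)) =?= succ(succ(true)).
MGU = { S ↦ tree(q(q(2, true), succ(6)), 2), Y1 ↦ q(q(2, true), succ(6)), B ↦ tree(tree(true, 2), 2), X ↦ tree(q(q(2, true), succ(6)), 2), W ↦ succ(tree(tree(true, 2), 2)), Q ↦ tree(q(q(2, true), succ(6)), 2), A ↦ succ(true), L ↦ succ(true), Z ↦ tree(true, 2) }, so Q ↦ tree(q(q(2, true), succ(6)), 2).

tree(q(q(2, true), succ(6)), 2)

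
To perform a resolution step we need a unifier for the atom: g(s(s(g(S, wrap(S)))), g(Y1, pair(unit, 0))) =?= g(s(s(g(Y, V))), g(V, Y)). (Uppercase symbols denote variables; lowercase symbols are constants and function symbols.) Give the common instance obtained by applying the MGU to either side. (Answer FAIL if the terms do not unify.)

Decompose g/2: s(s(g(S, wrap(S)))) =?= s(s(g(Y, V))),  g(Y1, pair(unit, 0)) =?= g(V, Y).
Decompose s/1: s(g(S, wrap(S))) =?= s(g(Y, V)).
Decompose s/1: g(S, wrap(S)) =?= g(Y, V).
Decompose g/2: S =?= Y,  wrap(S) =?= V.
Bind S := Y; substituting into the one remaining equation that mentions S gives: wrap(Y) =?= V.
Bind V := wrap(Y); substituting into the remaining equation gives: g(Y1, pair(unit, 0)) =?= g(wrap(Y), Y).
Decompose g/2: Y1 =?= wrap(Y),  pair(unit, 0) =?= Y.
Bind Y1 := wrap(Y); no other remaining equation mentions Y1.
Bind Y := pair(unit, 0). Substituting into the earlier bindings gives S := pair(unit, 0), V := wrap(pair(unit, 0)), Y1 := wrap(pair(unit, 0)).
Applying the MGU to either side gives g(s(s(g(pair(unit, 0), wrap(pair(unit, 0))))), g(wrap(pair(unit, 0)), pair(unit, 0))).

g(s(s(g(pair(unit, 0), wrap(pair(unit, 0))))), g(wrap(pair(unit, 0)), pair(unit, 0)))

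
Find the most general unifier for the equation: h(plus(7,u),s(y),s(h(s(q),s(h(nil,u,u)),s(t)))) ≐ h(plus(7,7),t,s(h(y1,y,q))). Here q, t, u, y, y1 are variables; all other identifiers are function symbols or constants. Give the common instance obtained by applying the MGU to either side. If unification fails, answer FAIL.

h(plus(7,7),s(s(h(nil,7,7))),s(h(s(s(s(s(h(nil,7,7))))),s(h(nil,7,7)),s(s(s(h(nil,7,7)))))))

Decompose h/3: plus(7,u) ≐ plus(7,7),  s(y) ≐ t,  s(h(s(q),s(h(nil,u,u)),s(t))) ≐ s(h(y1,y,q)).
Decompose plus/2: 7 ≐ 7,  u ≐ 7.
Delete trivial equation 7 ≐ 7.
Bind u := 7; substituting into the one remaining equation that mentions u gives: s(h(s(q),s(h(nil,7,7)),s(t))) ≐ s(h(y1,y,q)).
Bind t := s(y); substituting into the remaining equation gives: s(h(s(q),s(h(nil,7,7)),s(s(y)))) ≐ s(h(y1,y,q)).
Decompose s/1: h(s(q),s(h(nil,7,7)),s(s(y))) ≐ h(y1,y,q).
Decompose h/3: s(q) ≐ y1,  s(h(nil,7,7)) ≐ y,  s(s(y)) ≐ q.
Bind y1 := s(q); no other remaining equation mentions y1.
Bind y := s(h(nil,7,7)); substituting into the remaining equation gives: s(s(s(h(nil,7,7)))) ≐ q. Substituting into the earlier binding gives t := s(s(h(nil,7,7))).
Bind q := s(s(s(h(nil,7,7)))). Substituting into the earlier binding gives y1 := s(s(s(s(h(nil,7,7))))).
Applying the MGU to either side gives h(plus(7,7),s(s(h(nil,7,7))),s(h(s(s(s(s(h(nil,7,7))))),s(h(nil,7,7)),s(s(s(h(nil,7,7))))))).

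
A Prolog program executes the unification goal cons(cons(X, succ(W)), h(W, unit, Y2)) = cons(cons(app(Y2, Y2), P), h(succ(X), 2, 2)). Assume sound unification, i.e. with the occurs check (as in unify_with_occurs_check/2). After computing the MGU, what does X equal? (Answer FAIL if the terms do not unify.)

Decompose cons/2: cons(X, succ(W)) = cons(app(Y2, Y2), P),  h(W, unit, Y2) = h(succ(X), 2, 2).
Decompose cons/2: X = app(Y2, Y2),  succ(W) = P.
Bind X := app(Y2, Y2); substituting into the one remaining equation that mentions X gives: h(W, unit, Y2) = h(succ(app(Y2, Y2)), 2, 2).
Bind P := succ(W); no other remaining equation mentions P.
Decompose h/3: W = succ(app(Y2, Y2)),  unit = 2,  Y2 = 2.
Bind W := succ(app(Y2, Y2)); no other remaining equation mentions W. Substituting into the earlier binding gives P := succ(succ(app(Y2, Y2))).
Clash: constants unit and 2 differ; no unifier exists.

FAIL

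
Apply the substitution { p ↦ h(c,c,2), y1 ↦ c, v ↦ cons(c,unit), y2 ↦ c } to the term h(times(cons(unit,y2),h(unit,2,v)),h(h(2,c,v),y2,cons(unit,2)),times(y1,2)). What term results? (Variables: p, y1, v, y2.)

h(times(cons(unit,c),h(unit,2,cons(c,unit))),h(h(2,c,cons(c,unit)),c,cons(unit,2)),times(c,2))

Replace each occurrence of y1 with c.
Replace each occurrence of v with cons(c,unit).
Replace each occurrence of y2 with c.
Result: h(times(cons(unit,c),h(unit,2,cons(c,unit))),h(h(2,c,cons(c,unit)),c,cons(unit,2)),times(c,2)).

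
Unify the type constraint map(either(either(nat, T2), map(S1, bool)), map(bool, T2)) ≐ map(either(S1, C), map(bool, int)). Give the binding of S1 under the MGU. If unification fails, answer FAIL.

Decompose map/2: either(either(nat, T2), map(S1, bool)) ≐ either(S1, C),  map(bool, T2) ≐ map(bool, int).
Decompose either/2: either(nat, T2) ≐ S1,  map(S1, bool) ≐ C.
Bind S1 := either(nat, T2); substituting into the one remaining equation that mentions S1 gives: map(either(nat, T2), bool) ≐ C.
Bind C := map(either(nat, T2), bool); no other remaining equation mentions C.
Decompose map/2: bool ≐ bool,  T2 ≐ int.
Delete trivial equation bool ≐ bool.
Bind T2 := int. Substituting into the earlier bindings gives S1 := either(nat, int), C := map(either(nat, int), bool).
MGU = { S1 -> either(nat, int), C -> map(either(nat, int), bool), T2 -> int }, so S1 -> either(nat, int).

either(nat, int)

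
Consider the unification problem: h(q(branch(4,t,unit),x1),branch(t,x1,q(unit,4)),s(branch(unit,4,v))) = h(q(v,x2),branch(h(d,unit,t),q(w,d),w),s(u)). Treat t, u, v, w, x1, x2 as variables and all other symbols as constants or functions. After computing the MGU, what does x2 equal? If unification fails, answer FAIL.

FAIL

Decompose h/3: q(branch(4,t,unit),x1) = q(v,x2),  branch(t,x1,q(unit,4)) = branch(h(d,unit,t),q(w,d),w),  s(branch(unit,4,v)) = s(u).
Decompose q/2: branch(4,t,unit) = v,  x1 = x2.
Bind v := branch(4,t,unit); substituting into the one remaining equation that mentions v gives: s(branch(unit,4,branch(4,t,unit))) = s(u).
Bind x1 := x2; substituting into the one remaining equation that mentions x1 gives: branch(t,x2,q(unit,4)) = branch(h(d,unit,t),q(w,d),w).
Decompose branch/3: t = h(d,unit,t),  x2 = q(w,d),  q(unit,4) = w.
Occurs check fails: t occurs in h(d,unit,t); the equation t = h(d,unit,t) has no finite solution.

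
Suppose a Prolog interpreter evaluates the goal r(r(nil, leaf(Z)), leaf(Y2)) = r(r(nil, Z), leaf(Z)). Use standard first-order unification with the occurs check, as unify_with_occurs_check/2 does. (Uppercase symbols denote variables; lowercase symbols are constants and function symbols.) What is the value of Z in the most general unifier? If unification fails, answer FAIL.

FAIL

Decompose r/2: r(nil, leaf(Z)) = r(nil, Z),  leaf(Y2) = leaf(Z).
Decompose r/2: nil = nil,  leaf(Z) = Z.
Delete trivial equation nil = nil.
Occurs check fails: Z occurs in leaf(Z); the equation Z = leaf(Z) has no finite solution.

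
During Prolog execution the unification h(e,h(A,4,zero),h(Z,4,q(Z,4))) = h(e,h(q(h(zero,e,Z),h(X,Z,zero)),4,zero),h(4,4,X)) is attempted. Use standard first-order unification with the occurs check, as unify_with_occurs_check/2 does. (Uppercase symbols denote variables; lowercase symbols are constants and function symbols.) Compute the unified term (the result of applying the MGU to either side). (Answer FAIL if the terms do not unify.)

h(e,h(q(h(zero,e,4),h(q(4,4),4,zero)),4,zero),h(4,4,q(4,4)))

Decompose h/3: e = e,  h(A,4,zero) = h(q(h(zero,e,Z),h(X,Z,zero)),4,zero),  h(Z,4,q(Z,4)) = h(4,4,X).
Delete trivial equation e = e.
Decompose h/3: A = q(h(zero,e,Z),h(X,Z,zero)),  4 = 4,  zero = zero.
Bind A := q(h(zero,e,Z),h(X,Z,zero)); no other remaining equation mentions A.
Delete trivial equation 4 = 4.
Delete trivial equation zero = zero.
Decompose h/3: Z = 4,  4 = 4,  q(Z,4) = X.
Bind Z := 4; substituting into the one remaining equation that mentions Z gives: q(4,4) = X. Substituting into the earlier binding gives A := q(h(zero,e,4),h(X,4,zero)).
Delete trivial equation 4 = 4.
Bind X := q(4,4). Substituting into the earlier binding gives A := q(h(zero,e,4),h(q(4,4),4,zero)).
Applying the MGU to either side gives h(e,h(q(h(zero,e,4),h(q(4,4),4,zero)),4,zero),h(4,4,q(4,4))).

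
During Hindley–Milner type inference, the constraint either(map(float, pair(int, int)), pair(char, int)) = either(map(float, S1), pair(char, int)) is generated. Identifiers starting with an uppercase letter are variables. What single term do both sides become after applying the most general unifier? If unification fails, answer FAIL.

Decompose either/2: map(float, pair(int, int)) = map(float, S1),  pair(char, int) = pair(char, int).
Decompose map/2: float = float,  pair(int, int) = S1.
Delete trivial equation float = float.
Bind S1 := pair(int, int); no other remaining equation mentions S1.
Delete trivial equation pair(char, int) = pair(char, int).
Applying the MGU to either side gives either(map(float, pair(int, int)), pair(char, int)).

either(map(float, pair(int, int)), pair(char, int))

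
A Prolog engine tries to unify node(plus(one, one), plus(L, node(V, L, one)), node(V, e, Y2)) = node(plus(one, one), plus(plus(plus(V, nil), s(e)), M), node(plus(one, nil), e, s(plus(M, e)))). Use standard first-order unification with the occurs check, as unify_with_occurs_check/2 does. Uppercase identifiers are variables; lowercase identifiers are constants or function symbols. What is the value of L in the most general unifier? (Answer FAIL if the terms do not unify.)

plus(plus(plus(one, nil), nil), s(e))

Decompose node/3: plus(one, one) = plus(one, one),  plus(L, node(V, L, one)) = plus(plus(plus(V, nil), s(e)), M),  node(V, e, Y2) = node(plus(one, nil), e, s(plus(M, e))).
Delete trivial equation plus(one, one) = plus(one, one).
Decompose plus/2: L = plus(plus(V, nil), s(e)),  node(V, L, one) = M.
Bind L := plus(plus(V, nil), s(e)); substituting into the one remaining equation that mentions L gives: node(V, plus(plus(V, nil), s(e)), one) = M.
Bind M := node(V, plus(plus(V, nil), s(e)), one); substituting into the remaining equation gives: node(V, e, Y2) = node(plus(one, nil), e, s(plus(node(V, plus(plus(V, nil), s(e)), one), e))).
Decompose node/3: V = plus(one, nil),  e = e,  Y2 = s(plus(node(V, plus(plus(V, nil), s(e)), one), e)).
Bind V := plus(one, nil); substituting into the one remaining equation that mentions V gives: Y2 = s(plus(node(plus(one, nil), plus(plus(plus(one, nil), nil), s(e)), one), e)). Substituting into the earlier bindings gives L := plus(plus(plus(one, nil), nil), s(e)), M := node(plus(one, nil), plus(plus(plus(one, nil), nil), s(e)), one).
Delete trivial equation e = e.
Bind Y2 := s(plus(node(plus(one, nil), plus(plus(plus(one, nil), nil), s(e)), one), e)).
MGU = { L ↦ plus(plus(plus(one, nil), nil), s(e)), M ↦ node(plus(one, nil), plus(plus(plus(one, nil), nil), s(e)), one), V ↦ plus(one, nil), Y2 ↦ s(plus(node(plus(one, nil), plus(plus(plus(one, nil), nil), s(e)), one), e)) }, so L ↦ plus(plus(plus(one, nil), nil), s(e)).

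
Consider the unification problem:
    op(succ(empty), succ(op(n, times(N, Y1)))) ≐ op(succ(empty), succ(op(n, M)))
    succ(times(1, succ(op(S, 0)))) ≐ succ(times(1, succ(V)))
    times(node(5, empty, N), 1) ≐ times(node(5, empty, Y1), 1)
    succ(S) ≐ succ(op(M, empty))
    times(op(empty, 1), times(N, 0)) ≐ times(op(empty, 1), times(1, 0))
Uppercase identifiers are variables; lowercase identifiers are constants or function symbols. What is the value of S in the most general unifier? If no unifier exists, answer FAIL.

op(times(1, 1), empty)

Decompose op/2: succ(empty) ≐ succ(empty),  succ(op(n, times(N, Y1))) ≐ succ(op(n, M)).
Delete trivial equation succ(empty) ≐ succ(empty).
Decompose succ/1: op(n, times(N, Y1)) ≐ op(n, M).
Decompose op/2: n ≐ n,  times(N, Y1) ≐ M.
Delete trivial equation n ≐ n.
Bind M := times(N, Y1); substituting into the one remaining equation that mentions M gives: succ(S) ≐ succ(op(times(N, Y1), empty)).
Decompose succ/1: times(1, succ(op(S, 0))) ≐ times(1, succ(V)).
Decompose times/2: 1 ≐ 1,  succ(op(S, 0)) ≐ succ(V).
Delete trivial equation 1 ≐ 1.
Decompose succ/1: op(S, 0) ≐ V.
Bind V := op(S, 0); no other remaining equation mentions V.
Decompose times/2: node(5, empty, N) ≐ node(5, empty, Y1),  1 ≐ 1.
Decompose node/3: 5 ≐ 5,  empty ≐ empty,  N ≐ Y1.
Delete trivial equation 5 ≐ 5.
Delete trivial equation empty ≐ empty.
Bind N := Y1; substituting into the 2 remaining equations that mention N gives: succ(S) ≐ succ(op(times(Y1, Y1), empty)),  times(op(empty, 1), times(Y1, 0)) ≐ times(op(empty, 1), times(1, 0)). Substituting into the earlier binding gives M := times(Y1, Y1).
Delete trivial equation 1 ≐ 1.
Decompose succ/1: S ≐ op(times(Y1, Y1), empty).
Bind S := op(times(Y1, Y1), empty); no other remaining equation mentions S. Substituting into the earlier binding gives V := op(op(times(Y1, Y1), empty), 0).
Decompose times/2: op(empty, 1) ≐ op(empty, 1),  times(Y1, 0) ≐ times(1, 0).
Delete trivial equation op(empty, 1) ≐ op(empty, 1).
Decompose times/2: Y1 ≐ 1,  0 ≐ 0.
Bind Y1 := 1; no other remaining equation mentions Y1. Substituting into the earlier bindings gives M := times(1, 1), V := op(op(times(1, 1), empty), 0), N := 1, S := op(times(1, 1), empty).
Delete trivial equation 0 ≐ 0.
MGU = { M ↦ times(1, 1), V ↦ op(op(times(1, 1), empty), 0), N ↦ 1, S ↦ op(times(1, 1), empty), Y1 ↦ 1 }, so S ↦ op(times(1, 1), empty).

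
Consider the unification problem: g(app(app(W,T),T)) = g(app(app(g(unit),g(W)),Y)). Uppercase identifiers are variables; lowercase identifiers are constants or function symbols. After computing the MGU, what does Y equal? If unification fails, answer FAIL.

Decompose g/1: app(app(W,T),T) = app(app(g(unit),g(W)),Y).
Decompose app/2: app(W,T) = app(g(unit),g(W)),  T = Y.
Decompose app/2: W = g(unit),  T = g(W).
Bind W := g(unit); substituting into the one remaining equation that mentions W gives: T = g(g(unit)).
Bind T := g(g(unit)); substituting into the remaining equation gives: g(g(unit)) = Y.
Bind Y := g(g(unit)).
MGU = { W := g(unit), T := g(g(unit)), Y := g(g(unit)) }, so Y := g(g(unit)).

g(g(unit))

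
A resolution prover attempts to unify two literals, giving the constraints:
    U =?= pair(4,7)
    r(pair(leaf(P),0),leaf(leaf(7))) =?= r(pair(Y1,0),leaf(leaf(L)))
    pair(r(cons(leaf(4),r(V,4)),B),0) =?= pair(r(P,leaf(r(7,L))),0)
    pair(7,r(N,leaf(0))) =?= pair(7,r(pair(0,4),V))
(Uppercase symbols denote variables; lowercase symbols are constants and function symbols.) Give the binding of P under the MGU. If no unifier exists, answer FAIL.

Bind U := pair(4,7); no other remaining equation mentions U.
Decompose r/2: pair(leaf(P),0) =?= pair(Y1,0),  leaf(leaf(7)) =?= leaf(leaf(L)).
Decompose pair/2: leaf(P) =?= Y1,  0 =?= 0.
Bind Y1 := leaf(P); no other remaining equation mentions Y1.
Delete trivial equation 0 =?= 0.
Decompose leaf/1: leaf(7) =?= leaf(L).
Decompose leaf/1: 7 =?= L.
Bind L := 7; substituting into the one remaining equation that mentions L gives: pair(r(cons(leaf(4),r(V,4)),B),0) =?= pair(r(P,leaf(r(7,7))),0).
Decompose pair/2: r(cons(leaf(4),r(V,4)),B) =?= r(P,leaf(r(7,7))),  0 =?= 0.
Decompose r/2: cons(leaf(4),r(V,4)) =?= P,  B =?= leaf(r(7,7)).
Bind P := cons(leaf(4),r(V,4)); no other remaining equation mentions P. Substituting into the earlier binding gives Y1 := leaf(cons(leaf(4),r(V,4))).
Bind B := leaf(r(7,7)); no other remaining equation mentions B.
Delete trivial equation 0 =?= 0.
Decompose pair/2: 7 =?= 7,  r(N,leaf(0)) =?= r(pair(0,4),V).
Delete trivial equation 7 =?= 7.
Decompose r/2: N =?= pair(0,4),  leaf(0) =?= V.
Bind N := pair(0,4); no other remaining equation mentions N.
Bind V := leaf(0). Substituting into the earlier bindings gives Y1 := leaf(cons(leaf(4),r(leaf(0),4))), P := cons(leaf(4),r(leaf(0),4)).
MGU = { U := pair(4,7), Y1 := leaf(cons(leaf(4),r(leaf(0),4))), L := 7, P := cons(leaf(4),r(leaf(0),4)), B := leaf(r(7,7)), N := pair(0,4), V := leaf(0) }, so P := cons(leaf(4),r(leaf(0),4)).

cons(leaf(4),r(leaf(0),4))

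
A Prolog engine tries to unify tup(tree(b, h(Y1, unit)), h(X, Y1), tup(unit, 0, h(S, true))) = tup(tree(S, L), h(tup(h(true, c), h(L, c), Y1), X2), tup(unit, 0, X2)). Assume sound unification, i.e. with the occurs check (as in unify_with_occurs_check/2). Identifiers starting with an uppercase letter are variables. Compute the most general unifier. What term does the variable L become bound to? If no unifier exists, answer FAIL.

Decompose tup/3: tree(b, h(Y1, unit)) = tree(S, L),  h(X, Y1) = h(tup(h(true, c), h(L, c), Y1), X2),  tup(unit, 0, h(S, true)) = tup(unit, 0, X2).
Decompose tree/2: b = S,  h(Y1, unit) = L.
Bind S := b; substituting into the one remaining equation that mentions S gives: tup(unit, 0, h(b, true)) = tup(unit, 0, X2).
Bind L := h(Y1, unit); substituting into the one remaining equation that mentions L gives: h(X, Y1) = h(tup(h(true, c), h(h(Y1, unit), c), Y1), X2).
Decompose h/2: X = tup(h(true, c), h(h(Y1, unit), c), Y1),  Y1 = X2.
Bind X := tup(h(true, c), h(h(Y1, unit), c), Y1); no other remaining equation mentions X.
Bind Y1 := X2; no other remaining equation mentions Y1. Substituting into the earlier bindings gives L := h(X2, unit), X := tup(h(true, c), h(h(X2, unit), c), X2).
Decompose tup/3: unit = unit,  0 = 0,  h(b, true) = X2.
Delete trivial equation unit = unit.
Delete trivial equation 0 = 0.
Bind X2 := h(b, true). Substituting into the earlier bindings gives L := h(h(b, true), unit), X := tup(h(true, c), h(h(h(b, true), unit), c), h(b, true)), Y1 := h(b, true).
MGU = { S ↦ b, L ↦ h(h(b, true), unit), X ↦ tup(h(true, c), h(h(h(b, true), unit), c), h(b, true)), Y1 ↦ h(b, true), X2 ↦ h(b, true) }, so L ↦ h(h(b, true), unit).

h(h(b, true), unit)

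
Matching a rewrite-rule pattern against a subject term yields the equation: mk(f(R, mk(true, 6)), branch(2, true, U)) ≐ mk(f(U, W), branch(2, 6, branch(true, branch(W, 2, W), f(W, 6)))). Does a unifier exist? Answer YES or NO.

NO

Decompose mk/2: f(R, mk(true, 6)) ≐ f(U, W),  branch(2, true, U) ≐ branch(2, 6, branch(true, branch(W, 2, W), f(W, 6))).
Decompose f/2: R ≐ U,  mk(true, 6) ≐ W.
Bind R := U; no other remaining equation mentions R.
Bind W := mk(true, 6); substituting into the remaining equation gives: branch(2, true, U) ≐ branch(2, 6, branch(true, branch(mk(true, 6), 2, mk(true, 6)), f(mk(true, 6), 6))).
Decompose branch/3: 2 ≐ 2,  true ≐ 6,  U ≐ branch(true, branch(mk(true, 6), 2, mk(true, 6)), f(mk(true, 6), 6)).
Delete trivial equation 2 ≐ 2.
Clash: constants true and 6 differ; no unifier exists.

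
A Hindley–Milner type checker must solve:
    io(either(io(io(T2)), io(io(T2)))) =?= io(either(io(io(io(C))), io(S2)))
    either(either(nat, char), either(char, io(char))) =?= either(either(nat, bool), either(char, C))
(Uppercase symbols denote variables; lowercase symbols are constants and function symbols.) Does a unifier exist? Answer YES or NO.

Decompose io/1: either(io(io(T2)), io(io(T2))) =?= either(io(io(io(C))), io(S2)).
Decompose either/2: io(io(T2)) =?= io(io(io(C))),  io(io(T2)) =?= io(S2).
Decompose io/1: io(T2) =?= io(io(C)).
Decompose io/1: T2 =?= io(C).
Bind T2 := io(C); substituting into the one remaining equation that mentions T2 gives: io(io(io(C))) =?= io(S2).
Decompose io/1: io(io(C)) =?= S2.
Bind S2 := io(io(C)); no other remaining equation mentions S2.
Decompose either/2: either(nat, char) =?= either(nat, bool),  either(char, io(char)) =?= either(char, C).
Decompose either/2: nat =?= nat,  char =?= bool.
Delete trivial equation nat =?= nat.
Clash: constants char and bool differ; no unifier exists.

NO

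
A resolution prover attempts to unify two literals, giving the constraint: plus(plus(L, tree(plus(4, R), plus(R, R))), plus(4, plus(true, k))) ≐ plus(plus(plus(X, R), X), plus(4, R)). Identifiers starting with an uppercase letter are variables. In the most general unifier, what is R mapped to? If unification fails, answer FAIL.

plus(true, k)

Decompose plus/2: plus(L, tree(plus(4, R), plus(R, R))) ≐ plus(plus(X, R), X),  plus(4, plus(true, k)) ≐ plus(4, R).
Decompose plus/2: L ≐ plus(X, R),  tree(plus(4, R), plus(R, R)) ≐ X.
Bind L := plus(X, R); no other remaining equation mentions L.
Bind X := tree(plus(4, R), plus(R, R)); no other remaining equation mentions X. Substituting into the earlier binding gives L := plus(tree(plus(4, R), plus(R, R)), R).
Decompose plus/2: 4 ≐ 4,  plus(true, k) ≐ R.
Delete trivial equation 4 ≐ 4.
Bind R := plus(true, k). Substituting into the earlier bindings gives L := plus(tree(plus(4, plus(true, k)), plus(plus(true, k), plus(true, k))), plus(true, k)), X := tree(plus(4, plus(true, k)), plus(plus(true, k), plus(true, k))).
MGU = { L -> plus(tree(plus(4, plus(true, k)), plus(plus(true, k), plus(true, k))), plus(true, k)), X -> tree(plus(4, plus(true, k)), plus(plus(true, k), plus(true, k))), R -> plus(true, k) }, so R -> plus(true, k).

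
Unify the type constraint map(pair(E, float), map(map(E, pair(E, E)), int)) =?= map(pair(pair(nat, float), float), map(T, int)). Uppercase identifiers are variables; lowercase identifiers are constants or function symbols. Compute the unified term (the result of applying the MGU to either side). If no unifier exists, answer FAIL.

map(pair(pair(nat, float), float), map(map(pair(nat, float), pair(pair(nat, float), pair(nat, float))), int))

Decompose map/2: pair(E, float) =?= pair(pair(nat, float), float),  map(map(E, pair(E, E)), int) =?= map(T, int).
Decompose pair/2: E =?= pair(nat, float),  float =?= float.
Bind E := pair(nat, float); substituting into the one remaining equation that mentions E gives: map(map(pair(nat, float), pair(pair(nat, float), pair(nat, float))), int) =?= map(T, int).
Delete trivial equation float =?= float.
Decompose map/2: map(pair(nat, float), pair(pair(nat, float), pair(nat, float))) =?= T,  int =?= int.
Bind T := map(pair(nat, float), pair(pair(nat, float), pair(nat, float))); no other remaining equation mentions T.
Delete trivial equation int =?= int.
Applying the MGU to either side gives map(pair(pair(nat, float), float), map(map(pair(nat, float), pair(pair(nat, float), pair(nat, float))), int)).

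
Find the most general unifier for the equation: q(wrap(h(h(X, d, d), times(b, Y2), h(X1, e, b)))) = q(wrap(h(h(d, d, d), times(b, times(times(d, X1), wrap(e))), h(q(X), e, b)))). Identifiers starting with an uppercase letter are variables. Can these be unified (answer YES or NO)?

YES

Decompose q/1: wrap(h(h(X, d, d), times(b, Y2), h(X1, e, b))) = wrap(h(h(d, d, d), times(b, times(times(d, X1), wrap(e))), h(q(X), e, b))).
Decompose wrap/1: h(h(X, d, d), times(b, Y2), h(X1, e, b)) = h(h(d, d, d), times(b, times(times(d, X1), wrap(e))), h(q(X), e, b)).
Decompose h/3: h(X, d, d) = h(d, d, d),  times(b, Y2) = times(b, times(times(d, X1), wrap(e))),  h(X1, e, b) = h(q(X), e, b).
Decompose h/3: X = d,  d = d,  d = d.
Bind X := d; substituting into the one remaining equation that mentions X gives: h(X1, e, b) = h(q(d), e, b).
Delete trivial equation d = d.
Delete trivial equation d = d.
Decompose times/2: b = b,  Y2 = times(times(d, X1), wrap(e)).
Delete trivial equation b = b.
Bind Y2 := times(times(d, X1), wrap(e)); no other remaining equation mentions Y2.
Decompose h/3: X1 = q(d),  e = e,  b = b.
Bind X1 := q(d); no other remaining equation mentions X1. Substituting into the earlier binding gives Y2 := times(times(d, q(d)), wrap(e)).
Delete trivial equation e = e.
Delete trivial equation b = b.
No equations remain and no clash or occurs-check failure arose, so a unifier exists.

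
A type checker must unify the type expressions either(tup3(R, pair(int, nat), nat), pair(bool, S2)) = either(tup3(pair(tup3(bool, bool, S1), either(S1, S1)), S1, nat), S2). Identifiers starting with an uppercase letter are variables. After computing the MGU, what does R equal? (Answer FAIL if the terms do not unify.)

Decompose either/2: tup3(R, pair(int, nat), nat) = tup3(pair(tup3(bool, bool, S1), either(S1, S1)), S1, nat),  pair(bool, S2) = S2.
Decompose tup3/3: R = pair(tup3(bool, bool, S1), either(S1, S1)),  pair(int, nat) = S1,  nat = nat.
Bind R := pair(tup3(bool, bool, S1), either(S1, S1)); no other remaining equation mentions R.
Bind S1 := pair(int, nat); no other remaining equation mentions S1. Substituting into the earlier binding gives R := pair(tup3(bool, bool, pair(int, nat)), either(pair(int, nat), pair(int, nat))).
Delete trivial equation nat = nat.
Occurs check fails: S2 occurs in pair(bool, S2); the equation S2 = pair(bool, S2) has no finite solution.

FAIL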